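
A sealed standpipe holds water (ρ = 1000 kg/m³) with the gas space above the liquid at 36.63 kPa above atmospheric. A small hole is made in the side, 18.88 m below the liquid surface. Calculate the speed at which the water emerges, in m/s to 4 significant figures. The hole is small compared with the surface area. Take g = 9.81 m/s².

21.06 m/s

Take point 1 at the surface (v₁ ≈ 0) and point 2 at the hole (at atmospheric pressure). Bernoulli: P₁ + ρg h = P_atm + ½ρv₂².
With P₁ − P_atm = 36630 Pa, v₂ = √(2gh + 2ΔP/ρ) = √(2·9.81·18.88 + 2·36630/1000) = 21.06 m/s.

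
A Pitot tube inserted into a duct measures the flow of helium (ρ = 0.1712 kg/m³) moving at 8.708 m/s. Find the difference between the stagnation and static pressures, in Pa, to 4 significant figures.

ΔP ≈ 6.491 Pa

The dynamic pressure equals the rise in static pressure at the stagnation point: ΔP = ½ρv².
ΔP = ½·0.1712·8.708² = 6.491 Pa.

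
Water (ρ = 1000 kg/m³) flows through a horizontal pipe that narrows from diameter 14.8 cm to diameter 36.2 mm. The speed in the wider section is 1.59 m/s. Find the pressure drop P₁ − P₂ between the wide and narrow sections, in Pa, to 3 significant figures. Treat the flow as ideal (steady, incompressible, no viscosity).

Continuity gives A₁v₁ = A₂v₂, so v₂ = (172 cm²)/(10.3 cm²) × 1.59 m/s = 26.6 m/s.
Bernoulli (h₁ = h₂): P₁ − P₂ = ½ρ(v₂² − v₁²).
P₁ − P₂ = ½·1000·(26.6² − 1.59²) = ½·1000·704 = 352000 Pa.

ΔP ≈ 352000 Pa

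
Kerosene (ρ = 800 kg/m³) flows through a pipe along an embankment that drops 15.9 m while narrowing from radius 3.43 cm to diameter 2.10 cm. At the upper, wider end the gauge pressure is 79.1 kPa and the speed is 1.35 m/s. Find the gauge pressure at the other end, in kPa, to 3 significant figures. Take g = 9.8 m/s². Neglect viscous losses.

Continuity gives A₁v₁ = A₂v₂, so v₂ = (37.0 cm²)/(3.46 cm²) × 1.35 m/s = 14.4 m/s.
Bernoulli: P₁ + ½ρv₁² + ρg h₁ = P₂ + ½ρv₂² + ρg h₂, so P₂ = P₁ + ½ρ(v₁² − v₂²) − ρg(h₂ − h₁).
P₂ = 79100 + ½·800·(1.35² − 14.4²) − 800·9.8·(−15.9) = 79100 + (-82300) − (-125000) = 121000 Pa.

P₂ = 121 kPa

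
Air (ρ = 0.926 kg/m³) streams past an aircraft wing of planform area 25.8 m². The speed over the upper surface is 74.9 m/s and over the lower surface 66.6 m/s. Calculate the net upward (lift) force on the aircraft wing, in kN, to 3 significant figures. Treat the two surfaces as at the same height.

With equal heights on the two surfaces, Bernoulli gives P_lower − P_upper = ½ρ(v_upper² − v_lower²).
ΔP = ½·0.926·(74.9² − 66.6²) = 544 Pa.
Lift = ΔP · A = 544 × 25.8 = 14000 N.

F ≈ 14.0 kN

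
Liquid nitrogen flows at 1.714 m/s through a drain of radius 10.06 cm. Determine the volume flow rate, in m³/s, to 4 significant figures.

Q = 0.05449 m³/s

Q = A·v = 0.03179 m² × 1.714 m/s = 0.05449 m³/s.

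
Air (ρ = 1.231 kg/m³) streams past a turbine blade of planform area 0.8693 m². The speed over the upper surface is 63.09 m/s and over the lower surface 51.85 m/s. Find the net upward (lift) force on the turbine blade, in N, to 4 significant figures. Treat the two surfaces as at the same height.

F ≈ 691.3 N

From P + ½ρv² = const at equal height, P_low − P_up = ½ρ(v_up² − v_low²).
ΔP = ½·1.231·(63.09² − 51.85²) = 795.2 Pa.
Lift = ΔP · A = 795.2 × 0.8693 = 691.3 N.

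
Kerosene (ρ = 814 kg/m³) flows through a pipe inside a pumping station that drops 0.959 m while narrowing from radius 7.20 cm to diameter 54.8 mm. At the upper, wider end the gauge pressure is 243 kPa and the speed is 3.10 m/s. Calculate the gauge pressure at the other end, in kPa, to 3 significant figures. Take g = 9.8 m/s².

P₂ = 68.1 kPa

The volume flow rate is constant, so v₂ = (A₁/A₂)v₁ = (163/23.6)·3.10 = 21.4 m/s.
Applying Bernoulli between the two ends and solving for P₂: P₂ = P₁ + ½ρ(v₁² − v₂²) − ρgΔh.
P₂ = 243000 + ½·814·(3.10² − 21.4²) − 814·9.8·(−0.959) = 243000 + (-183000) − (-7650) = 68100 Pa.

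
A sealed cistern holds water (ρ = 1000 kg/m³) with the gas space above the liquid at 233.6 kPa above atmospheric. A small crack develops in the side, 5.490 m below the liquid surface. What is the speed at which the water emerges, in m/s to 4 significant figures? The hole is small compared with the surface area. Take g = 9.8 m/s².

Take point 1 at the surface (v₁ ≈ 0) and point 2 at the hole (at atmospheric pressure). Bernoulli: P₁ + ρg h = P_atm + ½ρv₂².
With P₁ − P_atm = 233600 Pa, v₂ = √(2gh + 2ΔP/ρ) = √(2·9.8·5.490 + 2·233600/1000) = 23.98 m/s.

23.98 m/s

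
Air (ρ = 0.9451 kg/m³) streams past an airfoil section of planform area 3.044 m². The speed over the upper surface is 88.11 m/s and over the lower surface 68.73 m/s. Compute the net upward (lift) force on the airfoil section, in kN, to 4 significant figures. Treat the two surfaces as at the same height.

With equal heights on the two surfaces, Bernoulli gives P_lower − P_upper = ½ρ(v_upper² − v_lower²).
ΔP = ½·0.9451·(88.11² − 68.73²) = 1436 Pa.
Lift = ΔP · A = 1436 × 3.044 = 4372 N.

F ≈ 4.372 kN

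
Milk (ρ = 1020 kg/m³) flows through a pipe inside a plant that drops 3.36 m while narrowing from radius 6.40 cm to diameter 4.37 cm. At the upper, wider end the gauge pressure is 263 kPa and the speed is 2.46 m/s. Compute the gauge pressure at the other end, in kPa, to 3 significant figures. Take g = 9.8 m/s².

P₂ = 72.5 kPa

By continuity, v₂ = v₁·A₁/A₂ = 2.46·(129/15.0) = 21.1 m/s.
Energy conservation along the streamline gives P₂ = P₁ − ½ρ(v₂² − v₁²) − ρg(h₂ − h₁).
P₂ = 263000 + ½·1020·(2.46² − 21.1²) − 1020·9.8·(−3.36) = 263000 + (-224000) − (-33600) = 72500 Pa.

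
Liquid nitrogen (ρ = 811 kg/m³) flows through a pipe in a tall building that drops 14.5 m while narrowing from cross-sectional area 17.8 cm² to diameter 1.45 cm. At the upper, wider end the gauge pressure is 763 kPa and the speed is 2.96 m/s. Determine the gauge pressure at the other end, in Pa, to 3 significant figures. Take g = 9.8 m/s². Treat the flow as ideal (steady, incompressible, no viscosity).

By continuity, v₂ = v₁·A₁/A₂ = 2.96·(17.8/1.65) = 31.9 m/s.
Applying Bernoulli between the two ends and solving for P₂: P₂ = P₁ + ½ρ(v₁² − v₂²) − ρgΔh.
P₂ = 763000 + ½·811·(2.96² − 31.9²) − 811·9.8·(−14.5) = 763000 + (-409000) − (-115000) = 469000 Pa.

P₂ ≈ 469000 Pa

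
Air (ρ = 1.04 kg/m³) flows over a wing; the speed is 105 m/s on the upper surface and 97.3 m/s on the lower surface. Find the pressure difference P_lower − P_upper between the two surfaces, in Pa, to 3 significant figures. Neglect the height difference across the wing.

With negligible Δh, P + ½ρv² is constant, so P_low − P_up = ½ρ(v_up² − v_low²).
ΔP = ½·1.04·(105² − 97.3²) = 810 Pa.

ΔP = 810 Pa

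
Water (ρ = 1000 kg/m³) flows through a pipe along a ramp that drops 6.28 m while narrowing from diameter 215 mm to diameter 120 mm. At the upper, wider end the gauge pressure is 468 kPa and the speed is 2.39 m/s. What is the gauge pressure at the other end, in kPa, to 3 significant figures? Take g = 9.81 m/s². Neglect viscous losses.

The volume flow rate is constant, so v₂ = (A₁/A₂)v₁ = (363/113)·2.39 = 7.67 m/s.
Bernoulli: P₁ + ½ρv₁² + ρg h₁ = P₂ + ½ρv₂² + ρg h₂, so P₂ = P₁ + ½ρ(v₁² − v₂²) − ρg(h₂ − h₁).
P₂ = 468000 + ½·1000·(2.39² − 7.67²) − 1000·9.81·(−6.28) = 468000 + (-26600) − (-61600) = 503000 Pa.

503 kPa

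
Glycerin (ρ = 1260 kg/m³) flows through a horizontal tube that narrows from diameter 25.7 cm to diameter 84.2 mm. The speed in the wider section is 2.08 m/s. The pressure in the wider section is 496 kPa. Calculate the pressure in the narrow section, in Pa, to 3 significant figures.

P₂ ≈ 262000 Pa

Mass conservation (A₁v₁ = A₂v₂) gives v₂ = 2.08 × 519/55.7 = 19.4 m/s.
The pipe is horizontal, so Bernoulli reduces to P₁ + ½ρv₁² = P₂ + ½ρv₂².
P₂ = P₁ − ½ρ(v₂² − v₁²) = 496000 − ½·1260·(19.4² − 2.08²) = 496000 − 234000 = 262000 Pa.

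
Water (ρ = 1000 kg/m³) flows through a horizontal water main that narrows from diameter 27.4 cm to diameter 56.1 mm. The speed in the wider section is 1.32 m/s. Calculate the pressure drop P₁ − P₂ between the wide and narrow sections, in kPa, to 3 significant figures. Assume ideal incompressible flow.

495 kPa

Continuity gives A₁v₁ = A₂v₂, so v₂ = (590 cm²)/(24.7 cm²) × 1.32 m/s = 31.5 m/s.
The pipe is horizontal, so Bernoulli reduces to P₁ + ½ρv₁² = P₂ + ½ρv₂².
P₁ − P₂ = ½·1000·(31.5² − 1.32²) = ½·1000·990 = 495000 Pa.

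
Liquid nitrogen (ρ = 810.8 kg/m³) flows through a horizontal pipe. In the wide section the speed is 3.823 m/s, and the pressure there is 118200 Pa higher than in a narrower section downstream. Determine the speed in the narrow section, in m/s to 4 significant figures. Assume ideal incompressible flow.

With h₁ = h₂, rearranging Bernoulli gives v₂ = √(v₁² + 2ΔP/ρ).
v₂ = √(3.823² + 2·118200/810.8) = √(14.62 + 291.6) = 17.50 m/s.

17.50 m/s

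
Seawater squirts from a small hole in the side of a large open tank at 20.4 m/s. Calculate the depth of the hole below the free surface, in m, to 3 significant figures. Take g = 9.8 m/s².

Torricelli: v = √(2gh), so h = v²/(2g).
h = 20.4²/(2·9.8) = 416/19.60 = 21.2 m.

h ≈ 21.2 m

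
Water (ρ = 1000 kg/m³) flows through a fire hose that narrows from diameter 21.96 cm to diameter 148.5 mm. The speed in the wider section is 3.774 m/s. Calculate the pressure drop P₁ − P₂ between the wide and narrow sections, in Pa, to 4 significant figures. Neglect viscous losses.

Mass conservation (A₁v₁ = A₂v₂) gives v₂ = 3.774 × 378.8/173.2 = 8.253 m/s.
The pipe is horizontal, so Bernoulli reduces to P₁ + ½ρv₁² = P₂ + ½ρv₂².
P₁ − P₂ = ½·1000·(8.253² − 3.774²) = ½·1000·53.87 = 26930 Pa.

ΔP = 26930 Pa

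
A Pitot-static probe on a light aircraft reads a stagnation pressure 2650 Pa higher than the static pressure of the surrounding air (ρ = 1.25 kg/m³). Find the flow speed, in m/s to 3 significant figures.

v ≈ 65.1 m/s

The dynamic pressure equals the rise in static pressure at the stagnation point: ΔP = ½ρv².
v = √(2ΔP/ρ) = √(2·2650/1.25) = 65.1 m/s.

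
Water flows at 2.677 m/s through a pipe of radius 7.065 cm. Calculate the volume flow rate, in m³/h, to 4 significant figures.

Q = 151.1 m³/h

Q = A·v = 0.01568 m² × 2.677 m/s = 0.04198 m³/s.
Converting: 0.04198 m³/s × 3600 = 151.1 m³/h.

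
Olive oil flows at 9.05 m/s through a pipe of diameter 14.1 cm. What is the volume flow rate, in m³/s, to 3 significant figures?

0.141 m³/s

Q = A·v = 0.0156 m² × 9.05 m/s = 0.141 m³/s.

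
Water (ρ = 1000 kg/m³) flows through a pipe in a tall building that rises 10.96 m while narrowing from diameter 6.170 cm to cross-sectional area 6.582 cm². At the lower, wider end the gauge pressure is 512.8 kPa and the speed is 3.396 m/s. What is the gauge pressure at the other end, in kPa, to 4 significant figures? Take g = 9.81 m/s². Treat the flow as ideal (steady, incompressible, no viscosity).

The volume flow rate is constant, so v₂ = (A₁/A₂)v₁ = (29.90/6.582)·3.396 = 15.43 m/s.
Bernoulli: P₁ + ½ρv₁² + ρg h₁ = P₂ + ½ρv₂² + ρg h₂, so P₂ = P₁ + ½ρ(v₁² − v₂²) − ρg(h₂ − h₁).
P₂ = 512800 + ½·1000·(3.396² − 15.43²) − 1000·9.81·(+10.96) = 512800 + (-113200) − (107500) = 292100 Pa.

P₂ ≈ 292.1 kPa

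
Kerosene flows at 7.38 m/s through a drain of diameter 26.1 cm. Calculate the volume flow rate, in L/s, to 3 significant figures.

Q = A·v = 0.0535 m² × 7.38 m/s = 0.395 m³/s.
Converting: 0.395 m³/s × 1000 = 395 L/s.

Q ≈ 395 L/s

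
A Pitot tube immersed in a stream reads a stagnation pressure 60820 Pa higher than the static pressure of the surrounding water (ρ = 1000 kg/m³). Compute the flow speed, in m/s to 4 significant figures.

11.03 m/s

Bernoulli between the free stream and the stagnation point: ½ρv² = P_stag − P_static.
v = √(2ΔP/ρ) = √(2·60820/1000) = 11.03 m/s.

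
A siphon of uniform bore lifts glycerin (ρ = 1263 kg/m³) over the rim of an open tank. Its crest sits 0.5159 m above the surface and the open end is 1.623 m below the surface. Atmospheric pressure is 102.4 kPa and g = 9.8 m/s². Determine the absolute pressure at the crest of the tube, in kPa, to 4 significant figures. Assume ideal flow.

75.93 kPa

Bernoulli surface→outlet gives ½v² = g·h_out, so v = √(2·9.8·1.623) = 5.640 m/s.
With constant cross-section the crest speed equals v; applying Bernoulli from the surface up to the crest, P_top = P_atm − ½ρv² − ρg·h_top.
P_top = 102400 − ½·1263·5.640² − 1263·9.8·0.5159 = 75930 Pa.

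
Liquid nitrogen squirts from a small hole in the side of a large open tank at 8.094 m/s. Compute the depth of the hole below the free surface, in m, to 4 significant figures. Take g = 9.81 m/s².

Torricelli: v = √(2gh), so h = v²/(2g).
h = 8.094²/(2·9.81) = 65.51/19.62 = 3.339 m.

h = 3.339 m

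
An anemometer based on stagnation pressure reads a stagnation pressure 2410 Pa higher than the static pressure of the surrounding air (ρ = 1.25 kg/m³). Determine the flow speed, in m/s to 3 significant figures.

At the stagnation point the flow is brought to rest, so Bernoulli gives P_stag − P_static = ½ρv².
v = √(2ΔP/ρ) = √(2·2410/1.25) = 62.1 m/s.

v ≈ 62.1 m/s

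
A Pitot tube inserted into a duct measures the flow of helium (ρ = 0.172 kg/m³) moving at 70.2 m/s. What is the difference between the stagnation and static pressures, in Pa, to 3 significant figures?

At the stagnation point the flow is brought to rest, so Bernoulli gives P_stag − P_static = ½ρv².
ΔP = ½·0.172·70.2² = 424 Pa.

ΔP ≈ 424 Pa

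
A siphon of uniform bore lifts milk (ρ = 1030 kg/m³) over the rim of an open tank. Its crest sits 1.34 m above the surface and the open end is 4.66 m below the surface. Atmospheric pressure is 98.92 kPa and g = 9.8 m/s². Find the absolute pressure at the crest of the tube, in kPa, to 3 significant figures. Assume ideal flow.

Bernoulli surface→outlet gives ½v² = g·h_out, so v = √(2·9.8·4.66) = 9.56 m/s.
Continuity keeps v the same throughout the tube; from surface to crest, P_atm + 0 = P_top + ½ρv² + ρg·h_top.
P_top = 98920 − ½·1030·9.56² − 1030·9.8·1.34 = 38400 Pa.

P_top ≈ 38.4 kPa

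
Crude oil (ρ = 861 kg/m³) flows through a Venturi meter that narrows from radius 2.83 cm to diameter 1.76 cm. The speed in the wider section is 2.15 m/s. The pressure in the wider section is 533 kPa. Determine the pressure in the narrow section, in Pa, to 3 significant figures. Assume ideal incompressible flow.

322000 Pa

Mass conservation (A₁v₁ = A₂v₂) gives v₂ = 2.15 × 25.2/2.43 = 22.2 m/s.
The pipe is horizontal, so Bernoulli reduces to P₁ + ½ρv₁² = P₂ + ½ρv₂².
P₂ = P₁ − ½ρ(v₂² − v₁²) = 533000 − ½·861·(22.2² − 2.15²) = 533000 − 211000 = 322000 Pa.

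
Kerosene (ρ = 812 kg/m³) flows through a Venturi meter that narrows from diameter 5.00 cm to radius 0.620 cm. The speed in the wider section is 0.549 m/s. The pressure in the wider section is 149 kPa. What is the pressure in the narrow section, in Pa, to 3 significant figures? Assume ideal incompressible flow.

The volume flow rate is constant, so v₂ = (A₁/A₂)v₁ = (19.6/1.21)·0.549 = 8.93 m/s.
Bernoulli (h₁ = h₂): P₁ − P₂ = ½ρ(v₂² − v₁²).
P₂ = P₁ − ½ρ(v₂² − v₁²) = 149000 − ½·812·(8.93² − 0.549²) = 149000 − 32200 = 117000 Pa.

P₂ = 117000 Pa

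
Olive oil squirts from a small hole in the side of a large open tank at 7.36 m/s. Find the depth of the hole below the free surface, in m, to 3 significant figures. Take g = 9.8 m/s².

2.76 m

Inverting v = √(2gh) gives h = v² / 2g.
h = 7.36²/(2·9.8) = 54.2/19.60 = 2.76 m.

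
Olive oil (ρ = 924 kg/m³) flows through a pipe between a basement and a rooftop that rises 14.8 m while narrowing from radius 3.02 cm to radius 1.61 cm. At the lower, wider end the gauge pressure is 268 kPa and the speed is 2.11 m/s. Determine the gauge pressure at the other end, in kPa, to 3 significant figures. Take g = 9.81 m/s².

Mass conservation (A₁v₁ = A₂v₂) gives v₂ = 2.11 × 28.7/8.14 = 7.42 m/s.
Applying Bernoulli between the two ends and solving for P₂: P₂ = P₁ + ½ρ(v₁² − v₂²) − ρgΔh.
P₂ = 268000 + ½·924·(2.11² − 7.42²) − 924·9.81·(+14.8) = 268000 + (-23400) − (134000) = 110000 Pa.

110 kPa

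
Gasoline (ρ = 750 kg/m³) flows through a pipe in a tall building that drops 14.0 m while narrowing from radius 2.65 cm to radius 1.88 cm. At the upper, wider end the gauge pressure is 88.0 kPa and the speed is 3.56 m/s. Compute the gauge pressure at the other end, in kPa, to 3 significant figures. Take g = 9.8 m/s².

The volume flow rate is constant, so v₂ = (A₁/A₂)v₁ = (22.1/11.1)·3.56 = 7.07 m/s.
Applying Bernoulli between the two ends and solving for P₂: P₂ = P₁ + ½ρ(v₁² − v₂²) − ρgΔh.
P₂ = 88000 + ½·750·(3.56² − 7.07²) − 750·9.8·(−14.0) = 88000 + (-14000) − (-103000) = 177000 Pa.

P₂ = 177 kPa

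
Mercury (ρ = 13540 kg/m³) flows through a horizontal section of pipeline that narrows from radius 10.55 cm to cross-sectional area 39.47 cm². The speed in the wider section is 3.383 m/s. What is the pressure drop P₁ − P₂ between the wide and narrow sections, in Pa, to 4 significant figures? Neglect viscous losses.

The volume flow rate is constant, so v₂ = (A₁/A₂)v₁ = (349.7/39.47)·3.383 = 29.97 m/s.
Bernoulli (h₁ = h₂): P₁ − P₂ = ½ρ(v₂² − v₁²).
P₁ − P₂ = ½·13540·(29.97² − 3.383²) = ½·13540·886.8 = 6003000 Pa.

ΔP = 6003000 Pa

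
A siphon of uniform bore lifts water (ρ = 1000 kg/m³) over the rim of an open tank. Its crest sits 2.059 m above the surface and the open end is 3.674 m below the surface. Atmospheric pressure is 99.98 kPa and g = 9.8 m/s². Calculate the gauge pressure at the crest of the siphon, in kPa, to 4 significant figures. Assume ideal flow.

From the surface to the outlet (both open to atmosphere, surface at rest): v = √(2g·h_out) = √(2·9.8·3.674) = 8.486 m/s.
The bore is uniform, so the speed at the crest is the same v. Bernoulli surface→crest: P_atm = P_top + ½ρv² + ρg·h_top.
P_top = 99980 − ½·1000·8.486² − 1000·9.8·2.059 = 43800 Pa. So P_gauge = P_top − P_atm = -56180 Pa.

P_gauge ≈ -56.18 kPa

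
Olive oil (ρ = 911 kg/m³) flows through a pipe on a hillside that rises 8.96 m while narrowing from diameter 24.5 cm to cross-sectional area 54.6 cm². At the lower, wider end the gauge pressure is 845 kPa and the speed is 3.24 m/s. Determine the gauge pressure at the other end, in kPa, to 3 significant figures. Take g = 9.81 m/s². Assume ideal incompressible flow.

P₂ ≈ 413 kPa

Mass conservation (A₁v₁ = A₂v₂) gives v₂ = 3.24 × 471/54.6 = 28.0 m/s.
Energy conservation along the streamline gives P₂ = P₁ − ½ρ(v₂² − v₁²) − ρg(h₂ − h₁).
P₂ = 845000 + ½·911·(3.24² − 28.0²) − 911·9.81·(+8.96) = 845000 + (-352000) − (80100) = 413000 Pa.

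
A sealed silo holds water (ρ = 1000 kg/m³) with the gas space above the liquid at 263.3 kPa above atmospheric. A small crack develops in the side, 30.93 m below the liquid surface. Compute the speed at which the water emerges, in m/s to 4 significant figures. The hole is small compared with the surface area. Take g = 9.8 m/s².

33.66 m/s

Take point 1 at the surface (v₁ ≈ 0) and point 2 at the hole (at atmospheric pressure). Bernoulli: P₁ + ρg h = P_atm + ½ρv₂².
With P₁ − P_atm = 263300 Pa, v₂ = √(2gh + 2ΔP/ρ) = √(2·9.8·30.93 + 2·263300/1000) = 33.66 m/s.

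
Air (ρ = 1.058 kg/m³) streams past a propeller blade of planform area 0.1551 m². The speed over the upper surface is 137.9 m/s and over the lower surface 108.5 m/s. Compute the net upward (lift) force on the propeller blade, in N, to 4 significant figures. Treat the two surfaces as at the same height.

F ≈ 594.4 N

With equal heights on the two surfaces, Bernoulli gives P_lower − P_upper = ½ρ(v_upper² − v_lower²).
ΔP = ½·1.058·(137.9² − 108.5²) = 3832 Pa.
Lift = ΔP · A = 3832 × 0.1551 = 594.4 N.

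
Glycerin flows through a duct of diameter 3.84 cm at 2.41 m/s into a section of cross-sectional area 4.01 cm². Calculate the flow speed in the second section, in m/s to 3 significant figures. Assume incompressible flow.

v₂ = 6.96 m/s

By continuity, v₂ = v₁·A₁/A₂ = 2.41·(11.6/4.01) = 6.96 m/s.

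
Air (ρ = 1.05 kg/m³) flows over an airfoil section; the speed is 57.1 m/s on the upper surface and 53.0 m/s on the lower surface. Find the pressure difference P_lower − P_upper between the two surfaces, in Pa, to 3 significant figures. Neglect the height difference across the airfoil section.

The pressure is lower where the speed is higher: ΔP = ½ρ(v_up² − v_low²).
ΔP = ½·1.05·(57.1² − 53.0²) = 237 Pa.

237 Pa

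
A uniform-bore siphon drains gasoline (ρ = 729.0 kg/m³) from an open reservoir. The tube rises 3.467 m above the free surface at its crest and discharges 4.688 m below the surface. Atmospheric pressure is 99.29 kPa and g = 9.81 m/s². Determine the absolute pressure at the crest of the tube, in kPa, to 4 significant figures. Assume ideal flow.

40.97 kPa

From the surface to the outlet (both open to atmosphere, surface at rest): v = √(2g·h_out) = √(2·9.81·4.688) = 9.591 m/s.
Continuity keeps v the same throughout the tube; from surface to crest, P_atm + 0 = P_top + ½ρv² + ρg·h_top.
P_top = 99290 − ½·729.0·9.591² − 729.0·9.81·3.467 = 40970 Pa.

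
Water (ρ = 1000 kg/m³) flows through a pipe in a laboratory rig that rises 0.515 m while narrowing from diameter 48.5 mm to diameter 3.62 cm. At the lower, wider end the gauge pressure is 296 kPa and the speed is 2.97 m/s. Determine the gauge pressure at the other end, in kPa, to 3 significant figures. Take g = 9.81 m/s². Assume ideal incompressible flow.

P₂ ≈ 281 kPa

Mass conservation (A₁v₁ = A₂v₂) gives v₂ = 2.97 × 18.5/10.3 = 5.33 m/s.
Applying Bernoulli between the two ends and solving for P₂: P₂ = P₁ + ½ρ(v₁² − v₂²) − ρgΔh.
P₂ = 296000 + ½·1000·(2.97² − 5.33²) − 1000·9.81·(+0.515) = 296000 + (-9800) − (5050) = 281000 Pa.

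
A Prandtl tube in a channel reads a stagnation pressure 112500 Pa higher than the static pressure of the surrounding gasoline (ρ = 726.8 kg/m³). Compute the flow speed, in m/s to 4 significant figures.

The dynamic pressure equals the rise in static pressure at the stagnation point: ΔP = ½ρv².
v = √(2ΔP/ρ) = √(2·112500/726.8) = 17.59 m/s.

v ≈ 17.59 m/s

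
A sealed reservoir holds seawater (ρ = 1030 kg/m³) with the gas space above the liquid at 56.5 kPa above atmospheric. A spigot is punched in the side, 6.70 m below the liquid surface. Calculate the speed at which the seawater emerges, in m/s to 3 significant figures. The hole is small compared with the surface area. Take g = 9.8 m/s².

15.5 m/s

Take point 1 at the surface (v₁ ≈ 0) and point 2 at the hole (at atmospheric pressure). Bernoulli: P₁ + ρg h = P_atm + ½ρv₂².
With P₁ − P_atm = 56500 Pa, v₂ = √(2gh + 2ΔP/ρ) = √(2·9.8·6.70 + 2·56500/1030) = 15.5 m/s.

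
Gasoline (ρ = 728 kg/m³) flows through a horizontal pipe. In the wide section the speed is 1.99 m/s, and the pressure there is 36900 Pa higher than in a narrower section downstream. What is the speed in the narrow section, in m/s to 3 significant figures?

Along the level pipe P + ½ρv² is conserved, hence v₂² = v₁² + 2(P₁ − P₂)/ρ.
v₂ = √(1.99² + 2·36900/728) = √(3.96 + 101) = 10.3 m/s.

v₂ = 10.3 m/s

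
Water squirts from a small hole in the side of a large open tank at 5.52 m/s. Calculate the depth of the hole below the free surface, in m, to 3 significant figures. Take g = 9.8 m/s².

For a small hole in a large open tank, ½v² = gh, giving h = v²/(2g).
h = 5.52²/(2·9.8) = 30.5/19.60 = 1.55 m.

h = 1.55 m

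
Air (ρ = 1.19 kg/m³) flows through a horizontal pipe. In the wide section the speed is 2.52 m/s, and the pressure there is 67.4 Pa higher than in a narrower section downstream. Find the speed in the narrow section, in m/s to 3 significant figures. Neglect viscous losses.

With h₁ = h₂, rearranging Bernoulli gives v₂ = √(v₁² + 2ΔP/ρ).
v₂ = √(2.52² + 2·67.4/1.19) = √(6.35 + 113) = 10.9 m/s.

v₂ = 10.9 m/s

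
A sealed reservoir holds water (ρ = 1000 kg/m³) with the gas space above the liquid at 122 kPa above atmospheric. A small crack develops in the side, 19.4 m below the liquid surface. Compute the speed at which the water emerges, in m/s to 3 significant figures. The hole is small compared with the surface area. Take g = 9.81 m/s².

Take point 1 at the surface (v₁ ≈ 0) and point 2 at the hole (at atmospheric pressure). Bernoulli: P₁ + ρg h = P_atm + ½ρv₂².
With P₁ − P_atm = 122000 Pa, v₂ = √(2gh + 2ΔP/ρ) = √(2·9.81·19.4 + 2·122000/1000) = 25.0 m/s.

v = 25.0 m/s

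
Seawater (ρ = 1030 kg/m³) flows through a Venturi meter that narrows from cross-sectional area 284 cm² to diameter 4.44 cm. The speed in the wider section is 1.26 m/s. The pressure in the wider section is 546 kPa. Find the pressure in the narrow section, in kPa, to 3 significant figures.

The volume flow rate is constant, so v₂ = (A₁/A₂)v₁ = (284/15.5)·1.26 = 23.1 m/s.
Along the horizontal streamline, P + ½ρv² is constant.
P₂ = P₁ − ½ρ(v₂² − v₁²) = 546000 − ½·1030·(23.1² − 1.26²) = 546000 − 274000 = 272000 Pa.

P₂ ≈ 272 kPa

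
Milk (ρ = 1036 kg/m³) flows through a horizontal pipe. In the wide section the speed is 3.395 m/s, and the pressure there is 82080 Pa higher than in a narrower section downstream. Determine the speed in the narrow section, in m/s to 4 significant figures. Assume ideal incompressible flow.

v₂ ≈ 13.04 m/s

Along the level pipe P + ½ρv² is conserved, hence v₂² = v₁² + 2(P₁ − P₂)/ρ.
v₂ = √(3.395² + 2·82080/1036) = √(11.53 + 158.5) = 13.04 m/s.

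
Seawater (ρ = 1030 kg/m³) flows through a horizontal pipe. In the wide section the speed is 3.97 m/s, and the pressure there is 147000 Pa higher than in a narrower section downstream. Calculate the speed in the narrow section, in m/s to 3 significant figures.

v₂ = 17.4 m/s

With h₁ = h₂, rearranging Bernoulli gives v₂ = √(v₁² + 2ΔP/ρ).
v₂ = √(3.97² + 2·147000/1030) = √(15.8 + 285) = 17.4 m/s.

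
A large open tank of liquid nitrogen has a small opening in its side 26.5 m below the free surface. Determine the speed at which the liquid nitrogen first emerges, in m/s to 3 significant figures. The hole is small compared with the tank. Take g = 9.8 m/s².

With the surface at rest and both surface and jet at atmospheric pressure, Bernoulli gives ρg h = ½ρv², so v = √(2gh) = √(2·9.8·26.5) = 22.8 m/s.

v ≈ 22.8 m/s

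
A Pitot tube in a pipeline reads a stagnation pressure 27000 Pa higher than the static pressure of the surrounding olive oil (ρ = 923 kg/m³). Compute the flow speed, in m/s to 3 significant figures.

At the stagnation point the flow is brought to rest, so Bernoulli gives P_stag − P_static = ½ρv².
v = √(2ΔP/ρ) = √(2·27000/923) = 7.65 m/s.

v ≈ 7.65 m/s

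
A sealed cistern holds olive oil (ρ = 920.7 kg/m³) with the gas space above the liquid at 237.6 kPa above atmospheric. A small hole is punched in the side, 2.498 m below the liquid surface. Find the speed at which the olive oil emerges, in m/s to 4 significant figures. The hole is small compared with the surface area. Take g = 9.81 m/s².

v ≈ 23.77 m/s

Take point 1 at the surface (v₁ ≈ 0) and point 2 at the hole (at atmospheric pressure). Bernoulli: P₁ + ρg h = P_atm + ½ρv₂².
With P₁ − P_atm = 237600 Pa, v₂ = √(2gh + 2ΔP/ρ) = √(2·9.81·2.498 + 2·237600/920.7) = 23.77 m/s.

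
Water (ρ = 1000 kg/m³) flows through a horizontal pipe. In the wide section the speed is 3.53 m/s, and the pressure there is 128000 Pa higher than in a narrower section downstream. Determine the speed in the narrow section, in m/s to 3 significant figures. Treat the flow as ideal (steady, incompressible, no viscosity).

v₂ ≈ 16.4 m/s

Along the level pipe P + ½ρv² is conserved, hence v₂² = v₁² + 2(P₁ − P₂)/ρ.
v₂ = √(3.53² + 2·128000/1000) = √(12.5 + 256) = 16.4 m/s.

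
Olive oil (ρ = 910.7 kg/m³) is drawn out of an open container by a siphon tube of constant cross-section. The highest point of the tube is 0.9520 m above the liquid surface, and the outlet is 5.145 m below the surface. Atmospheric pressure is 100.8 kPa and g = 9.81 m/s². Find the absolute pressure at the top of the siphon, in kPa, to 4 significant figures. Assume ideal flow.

The outlet speed comes from Torricelli: v = √(2g·5.145) = 10.05 m/s.
Continuity keeps v the same throughout the tube; from surface to crest, P_atm + 0 = P_top + ½ρv² + ρg·h_top.
P_top = 100800 − ½·910.7·10.05² − 910.7·9.81·0.9520 = 46330 Pa.

P_top ≈ 46.33 kPa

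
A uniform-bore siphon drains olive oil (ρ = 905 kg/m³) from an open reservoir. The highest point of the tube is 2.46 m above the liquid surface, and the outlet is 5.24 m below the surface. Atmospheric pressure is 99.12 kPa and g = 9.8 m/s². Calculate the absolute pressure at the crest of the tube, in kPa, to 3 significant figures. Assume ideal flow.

From the surface to the outlet (both open to atmosphere, surface at rest): v = √(2g·h_out) = √(2·9.8·5.24) = 10.1 m/s.
The bore is uniform, so the speed at the crest is the same v. Bernoulli surface→crest: P_atm = P_top + ½ρv² + ρg·h_top.
P_top = 99120 − ½·905·10.1² − 905·9.8·2.46 = 30800 Pa.

30.8 kPa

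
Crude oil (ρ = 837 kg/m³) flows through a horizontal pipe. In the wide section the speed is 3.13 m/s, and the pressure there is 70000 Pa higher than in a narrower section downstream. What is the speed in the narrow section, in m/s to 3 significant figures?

v₂ ≈ 13.3 m/s

Horizontal Bernoulli: P₁ + ½ρv₁² = P₂ + ½ρv₂², so v₂² = v₁² + 2(P₁ − P₂)/ρ.
v₂ = √(3.13² + 2·70000/837) = √(9.80 + 167) = 13.3 m/s.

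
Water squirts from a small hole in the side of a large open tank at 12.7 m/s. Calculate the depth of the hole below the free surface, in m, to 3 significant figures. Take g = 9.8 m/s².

h ≈ 8.23 m

For a small hole in a large open tank, ½v² = gh, giving h = v²/(2g).
h = 12.7²/(2·9.8) = 161/19.60 = 8.23 m.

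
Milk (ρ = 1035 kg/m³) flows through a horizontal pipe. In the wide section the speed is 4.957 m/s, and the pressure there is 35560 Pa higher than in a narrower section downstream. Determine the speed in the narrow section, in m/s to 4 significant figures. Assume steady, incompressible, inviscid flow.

v₂ ≈ 9.659 m/s

Horizontal Bernoulli: P₁ + ½ρv₁² = P₂ + ½ρv₂², so v₂² = v₁² + 2(P₁ − P₂)/ρ.
v₂ = √(4.957² + 2·35560/1035) = √(24.57 + 68.71) = 9.659 m/s.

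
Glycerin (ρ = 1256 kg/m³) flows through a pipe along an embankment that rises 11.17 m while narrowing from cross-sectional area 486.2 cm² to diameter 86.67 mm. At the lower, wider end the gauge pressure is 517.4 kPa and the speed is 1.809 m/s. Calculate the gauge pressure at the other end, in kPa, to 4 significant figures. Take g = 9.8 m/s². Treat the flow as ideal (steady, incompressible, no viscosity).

Mass conservation (A₁v₁ = A₂v₂) gives v₂ = 1.809 × 486.2/59.00 = 14.91 m/s.
Energy conservation along the streamline gives P₂ = P₁ − ½ρ(v₂² − v₁²) − ρg(h₂ − h₁).
P₂ = 517400 + ½·1256·(1.809² − 14.91²) − 1256·9.8·(+11.17) = 517400 + (-137500) − (137500) = 242400 Pa.

P₂ ≈ 242.4 kPa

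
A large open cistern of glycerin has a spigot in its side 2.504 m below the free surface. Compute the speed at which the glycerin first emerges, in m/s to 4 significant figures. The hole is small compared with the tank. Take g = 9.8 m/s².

The surface is effectively still and both ends are open, so ½v² = gh and v = √(2·9.8·2.504) = 7.006 m/s.

7.006 m/s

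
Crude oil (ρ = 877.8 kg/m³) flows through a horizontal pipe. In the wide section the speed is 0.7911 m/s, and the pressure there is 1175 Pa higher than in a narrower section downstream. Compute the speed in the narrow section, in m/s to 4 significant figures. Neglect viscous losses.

v₂ ≈ 1.817 m/s

With h₁ = h₂, rearranging Bernoulli gives v₂ = √(v₁² + 2ΔP/ρ).
v₂ = √(0.7911² + 2·1175/877.8) = √(0.6258 + 2.677) = 1.817 m/s.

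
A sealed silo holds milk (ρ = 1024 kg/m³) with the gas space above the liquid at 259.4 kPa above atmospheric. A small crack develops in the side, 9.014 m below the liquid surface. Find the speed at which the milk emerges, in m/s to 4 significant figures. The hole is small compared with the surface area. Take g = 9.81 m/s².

v ≈ 26.14 m/s

Take point 1 at the surface (v₁ ≈ 0) and point 2 at the hole (at atmospheric pressure). Bernoulli: P₁ + ρg h = P_atm + ½ρv₂².
With P₁ − P_atm = 259400 Pa, v₂ = √(2gh + 2ΔP/ρ) = √(2·9.81·9.014 + 2·259400/1024) = 26.14 m/s.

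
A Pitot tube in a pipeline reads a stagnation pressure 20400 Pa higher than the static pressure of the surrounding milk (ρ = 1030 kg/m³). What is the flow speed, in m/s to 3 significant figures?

v ≈ 6.29 m/s

Bernoulli between the free stream and the stagnation point: ½ρv² = P_stag − P_static.
v = √(2ΔP/ρ) = √(2·20400/1030) = 6.29 m/s.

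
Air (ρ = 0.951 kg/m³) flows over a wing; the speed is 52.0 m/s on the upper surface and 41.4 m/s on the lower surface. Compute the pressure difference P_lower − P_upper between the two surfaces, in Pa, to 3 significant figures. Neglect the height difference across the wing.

The pressure is lower where the speed is higher: ΔP = ½ρ(v_up² − v_low²).
ΔP = ½·0.951·(52.0² − 41.4²) = 471 Pa.

ΔP ≈ 471 Pa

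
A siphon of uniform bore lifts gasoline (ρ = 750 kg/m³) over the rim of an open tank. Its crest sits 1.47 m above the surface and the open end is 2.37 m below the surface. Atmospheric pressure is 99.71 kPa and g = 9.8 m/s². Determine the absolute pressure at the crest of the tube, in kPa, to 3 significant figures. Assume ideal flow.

P_top = 71.5 kPa

From the surface to the outlet (both open to atmosphere, surface at rest): v = √(2g·h_out) = √(2·9.8·2.37) = 6.82 m/s.
Continuity keeps v the same throughout the tube; from surface to crest, P_atm + 0 = P_top + ½ρv² + ρg·h_top.
P_top = 99710 − ½·750·6.82² − 750·9.8·1.47 = 71500 Pa.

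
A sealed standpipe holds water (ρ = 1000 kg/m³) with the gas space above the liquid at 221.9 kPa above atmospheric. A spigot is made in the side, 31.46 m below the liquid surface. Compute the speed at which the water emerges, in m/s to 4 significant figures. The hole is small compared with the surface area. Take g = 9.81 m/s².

32.57 m/s

Take point 1 at the surface (v₁ ≈ 0) and point 2 at the hole (at atmospheric pressure). Bernoulli: P₁ + ρg h = P_atm + ½ρv₂².
With P₁ − P_atm = 221900 Pa, v₂ = √(2gh + 2ΔP/ρ) = √(2·9.81·31.46 + 2·221900/1000) = 32.57 m/s.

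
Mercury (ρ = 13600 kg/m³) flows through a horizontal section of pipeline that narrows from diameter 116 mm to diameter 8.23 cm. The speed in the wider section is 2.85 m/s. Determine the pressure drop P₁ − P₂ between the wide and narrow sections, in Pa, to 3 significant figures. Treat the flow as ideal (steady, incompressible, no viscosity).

By continuity, v₂ = v₁·A₁/A₂ = 2.85·(106/53.2) = 5.66 m/s.
The pipe is horizontal, so Bernoulli reduces to P₁ + ½ρv₁² = P₂ + ½ρv₂².
P₁ − P₂ = ½·13600·(5.66² − 2.85²) = ½·13600·23.9 = 163000 Pa.

ΔP ≈ 163000 Pa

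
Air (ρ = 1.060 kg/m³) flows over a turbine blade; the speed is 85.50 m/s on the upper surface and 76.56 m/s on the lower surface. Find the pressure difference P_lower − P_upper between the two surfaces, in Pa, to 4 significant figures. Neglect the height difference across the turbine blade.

The pressure is lower where the speed is higher: ΔP = ½ρ(v_up² − v_low²).
ΔP = ½·1.060·(85.50² − 76.56²) = 767.9 Pa.

ΔP ≈ 767.9 Pa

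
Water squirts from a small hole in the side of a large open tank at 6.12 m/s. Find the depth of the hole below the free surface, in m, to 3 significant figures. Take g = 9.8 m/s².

h ≈ 1.91 m

Torricelli: v = √(2gh), so h = v²/(2g).
h = 6.12²/(2·9.8) = 37.5/19.60 = 1.91 m.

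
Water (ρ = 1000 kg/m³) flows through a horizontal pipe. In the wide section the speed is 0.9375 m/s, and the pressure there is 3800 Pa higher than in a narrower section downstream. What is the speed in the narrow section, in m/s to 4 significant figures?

With h₁ = h₂, rearranging Bernoulli gives v₂ = √(v₁² + 2ΔP/ρ).
v₂ = √(0.9375² + 2·3800/1000) = √(0.8789 + 7.600) = 2.912 m/s.

v₂ = 2.912 m/s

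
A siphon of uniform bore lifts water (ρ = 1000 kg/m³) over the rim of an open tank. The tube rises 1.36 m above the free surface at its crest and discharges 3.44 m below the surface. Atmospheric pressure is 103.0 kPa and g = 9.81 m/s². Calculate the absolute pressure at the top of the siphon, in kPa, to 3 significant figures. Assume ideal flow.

From the surface to the outlet (both open to atmosphere, surface at rest): v = √(2g·h_out) = √(2·9.81·3.44) = 8.22 m/s.
With constant cross-section the crest speed equals v; applying Bernoulli from the surface up to the crest, P_top = P_atm − ½ρv² − ρg·h_top.
P_top = 103000 − ½·1000·8.22² − 1000·9.81·1.36 = 55900 Pa.

P_top = 55.9 kPa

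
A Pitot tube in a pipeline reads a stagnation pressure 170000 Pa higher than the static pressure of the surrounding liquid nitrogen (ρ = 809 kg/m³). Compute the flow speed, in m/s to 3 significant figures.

At the stagnation point the flow is brought to rest, so Bernoulli gives P_stag − P_static = ½ρv².
v = √(2ΔP/ρ) = √(2·170000/809) = 20.5 m/s.

v ≈ 20.5 m/s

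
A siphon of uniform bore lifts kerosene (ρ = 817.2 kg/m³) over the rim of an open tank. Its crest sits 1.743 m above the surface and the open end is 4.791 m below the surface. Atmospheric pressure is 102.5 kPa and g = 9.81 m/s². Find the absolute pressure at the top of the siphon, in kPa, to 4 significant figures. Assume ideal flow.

P_top = 50.12 kPa

Bernoulli surface→outlet gives ½v² = g·h_out, so v = √(2·9.81·4.791) = 9.695 m/s.
The bore is uniform, so the speed at the crest is the same v. Bernoulli surface→crest: P_atm = P_top + ½ρv² + ρg·h_top.
P_top = 102500 − ½·817.2·9.695² − 817.2·9.81·1.743 = 50120 Pa.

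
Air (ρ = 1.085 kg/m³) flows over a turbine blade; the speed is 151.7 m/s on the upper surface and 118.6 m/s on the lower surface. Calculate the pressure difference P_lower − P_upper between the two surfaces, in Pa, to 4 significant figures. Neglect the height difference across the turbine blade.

ΔP ≈ 4854 Pa

The pressure is lower where the speed is higher: ΔP = ½ρ(v_up² − v_low²).
ΔP = ½·1.085·(151.7² − 118.6²) = 4854 Pa.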